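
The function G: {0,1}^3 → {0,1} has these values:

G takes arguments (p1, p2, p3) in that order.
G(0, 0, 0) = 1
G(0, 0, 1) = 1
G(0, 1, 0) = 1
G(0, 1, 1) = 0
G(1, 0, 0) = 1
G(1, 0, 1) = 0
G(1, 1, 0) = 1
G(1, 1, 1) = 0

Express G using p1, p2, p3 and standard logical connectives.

The 0-rows are (0,1,1), (1,0,1), (1,1,1). Take each as a conjunction (¬p1·p2·p3, p1·¬p2·p3, p1·p2·p3), form their disjunction, and complement — that gives a formula that is 1 everywhere G is.

G(p1, p2, p3) = ~((((~p1 & p2) & p3) | ((p1 & ~p2) & p3)) | ((p1 & p2) & p3))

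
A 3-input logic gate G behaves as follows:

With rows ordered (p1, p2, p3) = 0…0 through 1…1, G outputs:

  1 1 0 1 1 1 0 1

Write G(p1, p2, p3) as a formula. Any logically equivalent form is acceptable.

G(p1, p2, p3) = ~(((~p1 & p2) & ~p3) | ((p1 & p2) & ~p3))

The 0-rows are (0,1,0), (1,1,0). Take each as a conjunction (¬p1·p2·¬p3, p1·p2·¬p3), form their disjunction, and complement — that gives a formula that is 1 everywhere G is.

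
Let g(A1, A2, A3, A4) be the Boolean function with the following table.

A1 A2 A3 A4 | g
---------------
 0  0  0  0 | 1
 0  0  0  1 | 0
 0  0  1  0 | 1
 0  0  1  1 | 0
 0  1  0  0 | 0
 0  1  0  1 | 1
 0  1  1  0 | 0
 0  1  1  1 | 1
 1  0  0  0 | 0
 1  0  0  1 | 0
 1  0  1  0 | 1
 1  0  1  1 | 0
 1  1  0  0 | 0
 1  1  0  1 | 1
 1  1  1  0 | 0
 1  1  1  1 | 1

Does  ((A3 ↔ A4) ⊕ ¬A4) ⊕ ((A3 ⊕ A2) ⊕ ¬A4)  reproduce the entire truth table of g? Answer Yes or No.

Evaluate ((A3 ↔ A4) ⊕ ¬A4) ⊕ ((A3 ⊕ A2) ⊕ ¬A4) on each row and compare to g:
  A1=0, A2=0, A3=0, A4=0: formula gives 1, g = 1 ✓
  A1=0, A2=0, A3=0, A4=1: formula gives 0, g = 0 ✓
  A1=0, A2=0, A3=1, A4=0: formula gives 1, g = 1 ✓
  A1=0, A2=0, A3=1, A4=1: formula gives 0, g = 0 ✓
  …
  A1=1, A2=0, A3=0, A4=0: formula gives 1, but g = 0 ✗
A single disagreement suffices: at (1,0,0,0) they differ, so the formula does not compute g.

No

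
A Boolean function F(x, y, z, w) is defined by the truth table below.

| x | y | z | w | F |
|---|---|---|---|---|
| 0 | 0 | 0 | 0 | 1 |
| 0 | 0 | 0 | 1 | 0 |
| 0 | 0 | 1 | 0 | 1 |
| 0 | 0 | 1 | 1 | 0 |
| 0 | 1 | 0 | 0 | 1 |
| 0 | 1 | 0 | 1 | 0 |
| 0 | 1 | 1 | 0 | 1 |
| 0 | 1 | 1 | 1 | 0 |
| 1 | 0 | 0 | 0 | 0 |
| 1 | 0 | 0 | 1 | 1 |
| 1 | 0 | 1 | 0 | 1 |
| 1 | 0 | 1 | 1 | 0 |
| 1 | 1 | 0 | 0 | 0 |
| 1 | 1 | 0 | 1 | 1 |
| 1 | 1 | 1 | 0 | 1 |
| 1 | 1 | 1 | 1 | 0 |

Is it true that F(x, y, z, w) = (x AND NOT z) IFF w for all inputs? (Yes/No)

Yes

Check the formula against F row by row:
  x=0, y=0, z=0, w=0: formula gives 1, F = 1 ✓
  x=0, y=0, z=0, w=1: formula gives 0, F = 0 ✓
  x=0, y=0, z=1, w=0: formula gives 1, F = 1 ✓
  x=0, y=0, z=1, w=1: formula gives 0, F = 0 ✓
  … (the remaining 12 rows also agree.)
Every row agrees, so the formula is equivalent.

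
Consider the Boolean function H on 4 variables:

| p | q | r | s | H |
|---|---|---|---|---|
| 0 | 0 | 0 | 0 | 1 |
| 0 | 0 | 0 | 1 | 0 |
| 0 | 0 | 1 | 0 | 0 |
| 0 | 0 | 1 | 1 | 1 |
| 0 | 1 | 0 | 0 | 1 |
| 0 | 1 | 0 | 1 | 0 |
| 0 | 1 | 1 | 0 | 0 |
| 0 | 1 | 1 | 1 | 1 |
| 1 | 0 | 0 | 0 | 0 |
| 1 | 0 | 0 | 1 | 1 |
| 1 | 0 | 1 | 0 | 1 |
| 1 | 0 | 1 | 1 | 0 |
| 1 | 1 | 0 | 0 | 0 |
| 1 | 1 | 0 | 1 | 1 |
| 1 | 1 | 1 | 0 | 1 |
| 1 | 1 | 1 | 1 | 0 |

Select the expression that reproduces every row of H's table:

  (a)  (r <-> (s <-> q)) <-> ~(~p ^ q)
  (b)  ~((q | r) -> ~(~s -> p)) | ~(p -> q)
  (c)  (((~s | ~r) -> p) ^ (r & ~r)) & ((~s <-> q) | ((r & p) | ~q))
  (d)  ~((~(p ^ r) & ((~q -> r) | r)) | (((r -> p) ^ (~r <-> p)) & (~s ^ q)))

a

(b) disagrees with H on (0,0,0,0) (formula → 0, table → 1); rule it out.
(c) disagrees with H on (0,0,0,0) (formula → 0, table → 1); rule it out.
(d) disagrees with H on (0,0,0,0) (formula → 0, table → 1); rule it out.
That leaves (a). Evaluating it on every row reproduces the table of H exactly.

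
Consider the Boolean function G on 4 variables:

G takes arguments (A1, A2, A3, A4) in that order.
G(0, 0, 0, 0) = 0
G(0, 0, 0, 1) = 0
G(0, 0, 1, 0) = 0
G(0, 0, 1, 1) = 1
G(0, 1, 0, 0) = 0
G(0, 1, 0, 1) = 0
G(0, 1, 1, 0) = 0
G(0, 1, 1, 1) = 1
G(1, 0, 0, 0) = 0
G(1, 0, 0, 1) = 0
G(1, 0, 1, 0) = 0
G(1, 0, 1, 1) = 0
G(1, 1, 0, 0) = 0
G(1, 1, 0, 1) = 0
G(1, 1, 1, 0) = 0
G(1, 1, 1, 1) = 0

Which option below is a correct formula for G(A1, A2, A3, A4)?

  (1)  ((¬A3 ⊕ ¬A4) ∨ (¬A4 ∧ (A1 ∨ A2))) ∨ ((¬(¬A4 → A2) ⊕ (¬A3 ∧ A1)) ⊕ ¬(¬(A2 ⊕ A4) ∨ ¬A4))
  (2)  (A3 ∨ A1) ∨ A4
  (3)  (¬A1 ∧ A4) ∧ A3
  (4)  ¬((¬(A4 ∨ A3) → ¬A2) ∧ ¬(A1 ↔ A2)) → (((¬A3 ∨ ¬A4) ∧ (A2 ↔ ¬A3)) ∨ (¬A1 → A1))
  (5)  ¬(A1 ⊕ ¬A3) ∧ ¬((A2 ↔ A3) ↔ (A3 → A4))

(1) fails at (0,0,0,0): the formula yields 1, G is 0.
(2) fails at (0,0,0,1): the formula yields 1, G is 0.
(4) fails at (0,0,1,0): the formula yields 1, G is 0.
(5) fails at (0,1,1,0): the formula yields 1, G is 0.
(3) is the remaining candidate, and it agrees with G on all 16 inputs.

3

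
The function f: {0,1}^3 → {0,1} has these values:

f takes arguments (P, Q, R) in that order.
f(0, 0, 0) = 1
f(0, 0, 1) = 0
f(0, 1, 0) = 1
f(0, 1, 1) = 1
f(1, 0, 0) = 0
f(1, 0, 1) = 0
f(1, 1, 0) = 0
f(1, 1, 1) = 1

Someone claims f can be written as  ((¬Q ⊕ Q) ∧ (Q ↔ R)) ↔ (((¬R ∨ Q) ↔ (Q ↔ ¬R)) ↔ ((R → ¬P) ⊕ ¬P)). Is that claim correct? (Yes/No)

Test each input against both f and the formula:
  P=0, Q=0, R=0: formula gives 1, f = 1 ✓
  P=0, Q=0, R=1: formula gives 0, f = 0 ✓
  P=0, Q=1, R=0: formula gives 1, f = 1 ✓
  P=0, Q=1, R=1: formula gives 1, f = 1 ✓
  P=1, Q=0, R=0: formula gives 0, f = 0 ✓
  … (the remaining 3 rows also agree.)
All 8 rows match — the expression computes f exactly.

Yes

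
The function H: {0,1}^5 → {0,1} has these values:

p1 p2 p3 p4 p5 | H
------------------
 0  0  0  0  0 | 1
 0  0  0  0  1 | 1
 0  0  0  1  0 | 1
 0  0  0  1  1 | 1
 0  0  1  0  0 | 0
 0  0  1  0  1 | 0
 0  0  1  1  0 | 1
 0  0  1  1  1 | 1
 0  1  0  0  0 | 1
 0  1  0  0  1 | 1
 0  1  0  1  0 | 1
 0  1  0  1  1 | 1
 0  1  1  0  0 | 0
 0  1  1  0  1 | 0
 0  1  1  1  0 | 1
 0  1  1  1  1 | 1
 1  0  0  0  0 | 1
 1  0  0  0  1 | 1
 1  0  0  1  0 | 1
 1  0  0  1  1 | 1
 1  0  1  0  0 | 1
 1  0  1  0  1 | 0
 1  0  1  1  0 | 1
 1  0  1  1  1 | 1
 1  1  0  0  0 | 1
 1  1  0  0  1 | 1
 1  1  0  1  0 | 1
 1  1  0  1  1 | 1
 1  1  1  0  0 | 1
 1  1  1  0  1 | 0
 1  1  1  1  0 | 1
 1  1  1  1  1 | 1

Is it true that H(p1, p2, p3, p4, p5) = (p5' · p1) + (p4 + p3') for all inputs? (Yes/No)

Yes

Test each input against both H and the formula:
  p1=0, p2=0, p3=0, p4=0, p5=0: formula gives 1, H = 1 ✓
  p1=0, p2=0, p3=0, p4=0, p5=1: formula gives 1, H = 1 ✓
  p1=0, p2=0, p3=0, p4=1, p5=0: formula gives 1, H = 1 ✓
  p1=0, p2=0, p3=0, p4=1, p5=1: formula gives 1, H = 1 ✓
  … (the remaining 28 rows also agree.)
No disagreement on any input; they are logically equivalent.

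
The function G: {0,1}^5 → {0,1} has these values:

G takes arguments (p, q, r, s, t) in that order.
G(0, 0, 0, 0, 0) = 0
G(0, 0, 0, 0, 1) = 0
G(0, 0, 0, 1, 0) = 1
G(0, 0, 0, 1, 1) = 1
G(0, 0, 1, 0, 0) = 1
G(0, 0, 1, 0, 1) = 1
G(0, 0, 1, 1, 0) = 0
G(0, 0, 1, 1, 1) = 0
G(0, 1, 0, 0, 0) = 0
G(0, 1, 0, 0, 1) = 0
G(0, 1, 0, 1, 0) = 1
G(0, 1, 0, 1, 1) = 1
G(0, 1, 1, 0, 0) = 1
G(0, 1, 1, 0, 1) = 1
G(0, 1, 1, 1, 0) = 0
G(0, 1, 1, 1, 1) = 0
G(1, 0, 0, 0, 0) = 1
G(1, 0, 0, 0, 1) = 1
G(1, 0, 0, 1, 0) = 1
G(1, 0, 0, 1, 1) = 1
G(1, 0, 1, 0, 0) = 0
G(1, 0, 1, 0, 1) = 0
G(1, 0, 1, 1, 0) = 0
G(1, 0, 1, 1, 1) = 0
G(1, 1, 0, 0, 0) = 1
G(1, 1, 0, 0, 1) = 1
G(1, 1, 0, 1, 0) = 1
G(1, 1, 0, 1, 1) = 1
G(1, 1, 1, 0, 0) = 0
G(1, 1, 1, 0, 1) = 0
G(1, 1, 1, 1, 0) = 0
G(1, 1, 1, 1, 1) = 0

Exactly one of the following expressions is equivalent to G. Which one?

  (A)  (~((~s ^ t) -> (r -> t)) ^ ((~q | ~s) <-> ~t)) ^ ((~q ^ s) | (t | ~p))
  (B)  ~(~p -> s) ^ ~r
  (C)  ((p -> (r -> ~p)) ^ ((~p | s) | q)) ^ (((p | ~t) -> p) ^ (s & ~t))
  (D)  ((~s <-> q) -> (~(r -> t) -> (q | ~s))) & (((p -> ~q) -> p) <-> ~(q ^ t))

(A) fails at (0,0,0,0,1): the formula yields 1, G is 0.
(C) fails at (0,0,0,0,1): the formula yields 1, G is 0.
(D) fails at (0,0,0,0,1): the formula yields 1, G is 0.
Only (B) survives; checking it on all 32 rows confirms it matches G.

B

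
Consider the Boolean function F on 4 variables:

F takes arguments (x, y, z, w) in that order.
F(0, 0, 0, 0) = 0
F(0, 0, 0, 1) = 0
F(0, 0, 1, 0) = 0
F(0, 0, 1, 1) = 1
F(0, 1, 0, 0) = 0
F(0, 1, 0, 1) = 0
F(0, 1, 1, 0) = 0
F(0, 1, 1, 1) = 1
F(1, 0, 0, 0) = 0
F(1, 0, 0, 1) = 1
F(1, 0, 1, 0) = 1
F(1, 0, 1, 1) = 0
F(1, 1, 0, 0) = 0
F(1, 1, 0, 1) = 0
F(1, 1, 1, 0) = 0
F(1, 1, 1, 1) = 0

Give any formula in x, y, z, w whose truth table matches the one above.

F(x, y, z, w) = (((((¬x ∧ ¬y) ∧ z) ∧ w) ∨ (((¬x ∧ y) ∧ z) ∧ w)) ∨ (((x ∧ ¬y) ∧ ¬z) ∧ w)) ∨ (((x ∧ ¬y) ∧ z) ∧ ¬w)

F=1 on 4 inputs: (0,0,1,1), (0,1,1,1), (1,0,0,1), (1,0,1,0). Reading each as a conjunction of literals (¬x·¬y·z·w, ¬x·y·z·w, x·¬y·¬z·w, x·¬y·z·¬w) and taking the OR gives the canonical DNF.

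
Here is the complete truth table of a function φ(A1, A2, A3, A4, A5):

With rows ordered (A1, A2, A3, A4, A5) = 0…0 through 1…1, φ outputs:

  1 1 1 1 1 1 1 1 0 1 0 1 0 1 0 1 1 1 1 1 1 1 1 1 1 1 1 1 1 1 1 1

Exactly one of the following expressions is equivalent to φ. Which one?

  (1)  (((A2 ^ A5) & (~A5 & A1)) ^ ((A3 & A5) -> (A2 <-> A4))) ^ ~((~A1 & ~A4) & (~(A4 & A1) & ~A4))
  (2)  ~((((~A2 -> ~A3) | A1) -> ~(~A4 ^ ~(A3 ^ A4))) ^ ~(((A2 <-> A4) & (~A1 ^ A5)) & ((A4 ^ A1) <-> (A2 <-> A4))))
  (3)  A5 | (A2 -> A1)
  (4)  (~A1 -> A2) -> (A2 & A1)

(1) fails at (0,0,0,1,0): the formula yields 0, φ is 1.
(2) fails at (0,1,0,0,0): the formula yields 1, φ is 0.
(4) fails at (0,1,0,0,1): the formula yields 0, φ is 1.
That leaves (3). Evaluating it on every row reproduces the table of φ exactly.

3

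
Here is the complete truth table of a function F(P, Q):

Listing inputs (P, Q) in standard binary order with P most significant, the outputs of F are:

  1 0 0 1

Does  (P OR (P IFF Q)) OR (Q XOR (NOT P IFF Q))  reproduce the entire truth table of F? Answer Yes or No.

No

Evaluate (P OR (P IFF Q)) OR (Q XOR (NOT P IFF Q)) on each row and compare to F:
  P=0, Q=0: formula gives 1, F = 1 ✓
  P=0, Q=1: formula gives 0, F = 0 ✓
  P=1, Q=0: formula gives 1, but F = 0 ✗
Row (1,0) is a counterexample, so the formula is not equivalent to F.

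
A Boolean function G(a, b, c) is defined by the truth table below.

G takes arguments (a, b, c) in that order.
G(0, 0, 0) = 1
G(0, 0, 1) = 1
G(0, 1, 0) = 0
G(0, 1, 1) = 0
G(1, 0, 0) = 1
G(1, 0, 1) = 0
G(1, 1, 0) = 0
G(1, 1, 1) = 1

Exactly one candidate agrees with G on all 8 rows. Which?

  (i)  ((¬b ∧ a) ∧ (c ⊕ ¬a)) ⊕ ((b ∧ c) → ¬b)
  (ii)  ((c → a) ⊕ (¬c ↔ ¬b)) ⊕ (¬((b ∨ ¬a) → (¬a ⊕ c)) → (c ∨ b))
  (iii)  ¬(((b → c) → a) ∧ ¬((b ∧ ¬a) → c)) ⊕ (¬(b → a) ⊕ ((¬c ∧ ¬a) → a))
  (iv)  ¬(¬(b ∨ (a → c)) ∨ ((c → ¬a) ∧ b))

ii

(i) fails at (0,1,0): the formula yields 1, G is 0.
(iii) fails at (0,0,1): the formula yields 0, G is 1.
(iv) fails at (1,0,0): the formula yields 0, G is 1.
Only (ii) survives; checking it on all 8 rows confirms it matches G.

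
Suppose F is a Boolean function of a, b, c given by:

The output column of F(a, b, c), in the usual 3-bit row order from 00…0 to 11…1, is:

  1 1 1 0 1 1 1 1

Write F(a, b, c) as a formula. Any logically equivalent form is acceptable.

F is 0 on exactly one input, (0,1,1), whose minterm is ¬a·b·c. So F is the negation of that single conjunction.

F(a, b, c) = ¬((¬a ∧ b) ∧ c)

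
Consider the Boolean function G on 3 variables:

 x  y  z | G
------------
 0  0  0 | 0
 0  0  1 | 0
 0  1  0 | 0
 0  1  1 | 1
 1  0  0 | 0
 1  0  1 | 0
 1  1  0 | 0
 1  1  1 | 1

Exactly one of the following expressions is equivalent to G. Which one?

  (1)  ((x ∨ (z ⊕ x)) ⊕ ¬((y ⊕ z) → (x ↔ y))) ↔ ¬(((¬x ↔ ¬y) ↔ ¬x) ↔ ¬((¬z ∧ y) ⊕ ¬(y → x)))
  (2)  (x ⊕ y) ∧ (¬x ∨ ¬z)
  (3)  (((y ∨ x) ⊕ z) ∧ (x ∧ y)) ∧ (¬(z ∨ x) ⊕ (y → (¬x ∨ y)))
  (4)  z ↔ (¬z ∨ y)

(1) disagrees with G on (0,0,0) (formula → 1, table → 0); rule it out.
(2) disagrees with G on (0,1,0) (formula → 1, table → 0); rule it out.
(3) disagrees with G on (0,1,1) (formula → 0, table → 1); rule it out.
That leaves (4). Evaluating it on every row reproduces the table of G exactly.

4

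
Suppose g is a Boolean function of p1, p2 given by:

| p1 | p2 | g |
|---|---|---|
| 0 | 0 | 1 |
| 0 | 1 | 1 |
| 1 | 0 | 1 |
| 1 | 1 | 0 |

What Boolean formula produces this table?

The output is 0 only when every input is 1 — NAND of all inputs.

g(p1, p2) = NOT (p1 AND p2)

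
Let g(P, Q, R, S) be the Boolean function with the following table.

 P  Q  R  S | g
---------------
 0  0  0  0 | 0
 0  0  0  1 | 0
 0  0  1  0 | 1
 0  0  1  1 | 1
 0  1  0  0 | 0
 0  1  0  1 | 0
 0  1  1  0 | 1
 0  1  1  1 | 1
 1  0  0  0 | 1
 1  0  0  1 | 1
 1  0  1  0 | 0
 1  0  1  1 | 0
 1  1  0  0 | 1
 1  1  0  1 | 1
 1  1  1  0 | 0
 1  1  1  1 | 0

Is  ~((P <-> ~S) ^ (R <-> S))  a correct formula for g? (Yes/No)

Evaluate ~((P <-> ~S) ^ (R <-> S)) on each row and compare to g:
  P=0, Q=0, R=0, S=0: formula gives 0, g = 0 ✓
  P=0, Q=0, R=0, S=1: formula gives 0, g = 0 ✓
  P=0, Q=0, R=1, S=0: formula gives 1, g = 1 ✓
  P=0, Q=0, R=1, S=1: formula gives 1, g = 1 ✓
  … (the remaining 12 rows also agree.)
No disagreement on any input; they are logically equivalent.

Yes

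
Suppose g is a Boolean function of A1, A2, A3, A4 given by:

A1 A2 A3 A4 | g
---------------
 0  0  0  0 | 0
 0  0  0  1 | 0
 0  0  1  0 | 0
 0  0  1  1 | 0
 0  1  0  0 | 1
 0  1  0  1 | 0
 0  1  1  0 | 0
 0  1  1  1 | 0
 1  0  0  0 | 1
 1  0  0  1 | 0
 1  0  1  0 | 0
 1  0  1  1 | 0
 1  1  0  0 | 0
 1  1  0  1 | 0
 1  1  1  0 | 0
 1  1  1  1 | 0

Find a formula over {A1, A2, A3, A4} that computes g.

g(A1, A2, A3, A4) = (((¬A1 ∧ A2) ∧ ¬A3) ∧ ¬A4) ∨ (((A1 ∧ ¬A2) ∧ ¬A3) ∧ ¬A4)

The 1-rows are (0,1,0,0), (1,0,0,0). Each contributes one minterm — ¬A1·A2·¬A3·¬A4; A1·¬A2·¬A3·¬A4 — and their disjunction is a sum-of-products form of g.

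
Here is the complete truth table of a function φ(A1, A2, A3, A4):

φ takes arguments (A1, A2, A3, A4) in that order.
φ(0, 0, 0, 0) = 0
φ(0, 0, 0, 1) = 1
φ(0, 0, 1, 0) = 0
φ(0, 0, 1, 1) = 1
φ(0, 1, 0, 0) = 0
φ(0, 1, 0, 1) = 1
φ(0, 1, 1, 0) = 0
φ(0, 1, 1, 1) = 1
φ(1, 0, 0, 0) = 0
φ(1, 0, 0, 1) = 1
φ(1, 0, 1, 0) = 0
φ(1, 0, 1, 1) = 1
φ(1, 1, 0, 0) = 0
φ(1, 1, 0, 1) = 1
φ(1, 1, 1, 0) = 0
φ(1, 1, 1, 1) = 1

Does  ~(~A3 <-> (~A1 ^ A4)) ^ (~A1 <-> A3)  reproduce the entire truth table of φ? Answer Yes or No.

Yes

Check the formula against φ row by row:
  A1=0, A2=0, A3=0, A4=0: formula gives 0, φ = 0 ✓
  A1=0, A2=0, A3=0, A4=1: formula gives 1, φ = 1 ✓
  A1=0, A2=0, A3=1, A4=0: formula gives 0, φ = 0 ✓
  A1=0, A2=0, A3=1, A4=1: formula gives 1, φ = 1 ✓
  … (the remaining 12 rows also agree.)
Every row agrees, so the formula is equivalent.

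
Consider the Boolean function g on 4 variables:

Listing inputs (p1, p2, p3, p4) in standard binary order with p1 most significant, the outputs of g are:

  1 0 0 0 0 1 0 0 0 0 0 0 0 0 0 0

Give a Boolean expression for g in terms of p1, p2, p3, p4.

g(p1, p2, p3, p4) = (((~p1 & ~p2) & ~p3) & ~p4) | (((~p1 & p2) & ~p3) & p4)

Collect the rows where g=1 — (0,0,0,0), (0,1,0,1) — and write one minterm per row: ¬p1·¬p2·¬p3·¬p4, ¬p1·p2·¬p3·p4. Their union (logical OR) reproduces the table exactly.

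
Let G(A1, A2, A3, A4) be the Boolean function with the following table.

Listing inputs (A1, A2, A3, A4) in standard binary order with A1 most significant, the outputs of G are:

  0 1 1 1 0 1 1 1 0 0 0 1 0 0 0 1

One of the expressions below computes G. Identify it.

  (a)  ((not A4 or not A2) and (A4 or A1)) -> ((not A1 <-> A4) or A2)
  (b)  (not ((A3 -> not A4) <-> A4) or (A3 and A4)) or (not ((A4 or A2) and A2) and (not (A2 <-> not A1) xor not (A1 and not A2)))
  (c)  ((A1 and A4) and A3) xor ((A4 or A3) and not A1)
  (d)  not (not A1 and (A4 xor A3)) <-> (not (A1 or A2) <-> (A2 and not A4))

c

(a) fails at (0,0,0,0): the formula yields 1, G is 0.
(b) fails at (0,0,0,0): the formula yields 1, G is 0.
(d) fails at (0,0,1,1): the formula yields 0, G is 1.
(c) is the remaining candidate, and it agrees with G on all 16 inputs.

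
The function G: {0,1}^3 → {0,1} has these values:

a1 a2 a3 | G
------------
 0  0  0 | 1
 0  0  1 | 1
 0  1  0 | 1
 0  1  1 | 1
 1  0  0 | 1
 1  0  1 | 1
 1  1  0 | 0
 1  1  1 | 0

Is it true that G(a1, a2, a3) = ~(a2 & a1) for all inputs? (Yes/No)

Yes

Test each input against both G and the formula:
  a1=0, a2=0, a3=0: formula gives 1, G = 1 ✓
  a1=0, a2=0, a3=1: formula gives 1, G = 1 ✓
  a1=0, a2=1, a3=0: formula gives 1, G = 1 ✓
  a1=0, a2=1, a3=1: formula gives 1, G = 1 ✓
  a1=1, a2=0, a3=0: formula gives 1, G = 1 ✓
  …and likewise for the remaining 3 rows.
Every row agrees, so the formula is equivalent.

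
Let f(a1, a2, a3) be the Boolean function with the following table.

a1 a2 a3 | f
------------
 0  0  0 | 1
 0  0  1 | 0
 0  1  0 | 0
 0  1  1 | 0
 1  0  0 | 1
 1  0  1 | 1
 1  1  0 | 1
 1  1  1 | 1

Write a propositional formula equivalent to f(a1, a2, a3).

f(a1, a2, a3) = not ((((not a1 and not a2) and a3) or ((not a1 and a2) and not a3)) or ((not a1 and a2) and a3))

The 0-rows are (0,0,1), (0,1,0), (0,1,1). Take each as a conjunction (¬a1·¬a2·a3, ¬a1·a2·¬a3, ¬a1·a2·a3), form their disjunction, and complement — that gives a formula that is 1 everywhere f is.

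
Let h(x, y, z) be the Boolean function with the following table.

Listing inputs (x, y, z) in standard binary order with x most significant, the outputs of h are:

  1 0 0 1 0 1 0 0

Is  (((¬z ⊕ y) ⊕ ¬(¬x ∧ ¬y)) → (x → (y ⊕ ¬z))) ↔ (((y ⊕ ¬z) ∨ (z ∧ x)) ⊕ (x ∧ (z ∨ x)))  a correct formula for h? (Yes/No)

Evaluate (((¬z ⊕ y) ⊕ ¬(¬x ∧ ¬y)) → (x → (y ⊕ ¬z))) ↔ (((y ⊕ ¬z) ∨ (z ∧ x)) ⊕ (x ∧ (z ∨ x))) on each row and compare to h:
  x=0, y=0, z=0: formula gives 1, h = 1 ✓
  x=0, y=0, z=1: formula gives 0, h = 0 ✓
  x=0, y=1, z=0: formula gives 0, h = 0 ✓
  x=0, y=1, z=1: formula gives 1, h = 1 ✓
  x=1, y=0, z=0: formula gives 0, h = 0 ✓
  …and likewise for the remaining 3 rows.
Every row agrees, so the formula is equivalent.

Yes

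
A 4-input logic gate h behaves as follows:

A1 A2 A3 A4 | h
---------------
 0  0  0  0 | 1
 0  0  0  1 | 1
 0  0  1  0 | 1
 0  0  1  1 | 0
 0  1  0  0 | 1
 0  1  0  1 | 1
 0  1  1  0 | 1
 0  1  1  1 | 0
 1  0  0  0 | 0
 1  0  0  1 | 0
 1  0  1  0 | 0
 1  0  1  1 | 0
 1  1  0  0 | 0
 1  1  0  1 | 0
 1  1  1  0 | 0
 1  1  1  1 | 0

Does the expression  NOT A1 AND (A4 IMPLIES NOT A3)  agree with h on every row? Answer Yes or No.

Test each input against both h and the formula:
  A1=0, A2=0, A3=0, A4=0: formula gives 1, h = 1 ✓
  A1=0, A2=0, A3=0, A4=1: formula gives 1, h = 1 ✓
  A1=0, A2=0, A3=1, A4=0: formula gives 1, h = 1 ✓
  A1=0, A2=0, A3=1, A4=1: formula gives 0, h = 0 ✓
  …and likewise for the remaining 12 rows.
No disagreement on any input; they are logically equivalent.

Yes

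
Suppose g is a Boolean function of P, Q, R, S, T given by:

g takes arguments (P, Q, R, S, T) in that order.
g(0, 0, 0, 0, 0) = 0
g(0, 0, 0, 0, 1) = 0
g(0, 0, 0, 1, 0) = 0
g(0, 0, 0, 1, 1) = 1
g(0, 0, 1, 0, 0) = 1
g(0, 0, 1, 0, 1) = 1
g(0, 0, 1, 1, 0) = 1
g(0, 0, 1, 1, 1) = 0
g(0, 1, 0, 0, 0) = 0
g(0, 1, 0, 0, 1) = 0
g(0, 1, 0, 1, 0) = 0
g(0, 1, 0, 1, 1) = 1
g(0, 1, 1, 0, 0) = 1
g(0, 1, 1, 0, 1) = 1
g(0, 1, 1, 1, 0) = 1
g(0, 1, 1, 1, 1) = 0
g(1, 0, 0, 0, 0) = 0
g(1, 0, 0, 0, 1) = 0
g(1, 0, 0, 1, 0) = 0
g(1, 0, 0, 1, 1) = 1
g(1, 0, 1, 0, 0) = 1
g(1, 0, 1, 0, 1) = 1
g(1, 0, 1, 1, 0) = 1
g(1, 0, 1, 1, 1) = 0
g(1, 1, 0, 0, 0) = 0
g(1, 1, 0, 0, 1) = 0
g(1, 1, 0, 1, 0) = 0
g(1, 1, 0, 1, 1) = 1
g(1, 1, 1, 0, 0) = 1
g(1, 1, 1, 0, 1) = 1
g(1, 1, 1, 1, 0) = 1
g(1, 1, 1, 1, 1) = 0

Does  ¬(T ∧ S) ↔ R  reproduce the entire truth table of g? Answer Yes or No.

Test each input against both g and the formula:
  P=0, Q=0, R=0, S=0, T=0: formula gives 0, g = 0 ✓
  P=0, Q=0, R=0, S=0, T=1: formula gives 0, g = 0 ✓
  P=0, Q=0, R=0, S=1, T=0: formula gives 0, g = 0 ✓
  P=0, Q=0, R=0, S=1, T=1: formula gives 1, g = 1 ✓
  … (the remaining 28 rows also agree.)
All 32 rows match — the expression computes g exactly.

Yes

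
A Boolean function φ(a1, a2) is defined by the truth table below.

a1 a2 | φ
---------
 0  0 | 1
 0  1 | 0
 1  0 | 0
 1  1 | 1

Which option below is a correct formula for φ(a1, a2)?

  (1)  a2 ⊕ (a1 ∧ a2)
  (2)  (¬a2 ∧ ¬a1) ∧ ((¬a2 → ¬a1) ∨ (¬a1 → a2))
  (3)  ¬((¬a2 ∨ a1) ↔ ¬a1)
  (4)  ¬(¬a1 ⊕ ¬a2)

(1) disagrees with φ on (0,0) (formula → 0, table → 1); rule it out.
(2) disagrees with φ on (1,1) (formula → 0, table → 1); rule it out.
(3) disagrees with φ on (0,0) (formula → 0, table → 1); rule it out.
That leaves (4). Evaluating it on every row reproduces the table of φ exactly.

4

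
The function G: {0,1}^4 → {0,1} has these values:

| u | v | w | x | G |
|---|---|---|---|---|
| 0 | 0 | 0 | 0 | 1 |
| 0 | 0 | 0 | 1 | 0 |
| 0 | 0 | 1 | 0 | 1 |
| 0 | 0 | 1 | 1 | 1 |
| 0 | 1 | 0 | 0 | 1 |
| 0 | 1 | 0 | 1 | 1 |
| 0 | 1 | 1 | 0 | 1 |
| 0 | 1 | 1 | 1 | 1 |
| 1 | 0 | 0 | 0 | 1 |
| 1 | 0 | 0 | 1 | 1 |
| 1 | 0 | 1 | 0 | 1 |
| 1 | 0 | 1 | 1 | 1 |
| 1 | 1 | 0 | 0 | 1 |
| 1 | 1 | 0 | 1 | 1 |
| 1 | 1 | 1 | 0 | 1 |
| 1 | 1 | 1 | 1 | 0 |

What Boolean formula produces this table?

There are just 2 zero rows: (0,0,0,1), (1,1,1,1). Their minterms are ¬u·¬v·¬w·x, u·v·w·x; the OR of those covers precisely the 0-outputs, and negating it yields G.

G(u, v, w, x) = not ((((not u and not v) and not w) and x) or (((u and v) and w) and x))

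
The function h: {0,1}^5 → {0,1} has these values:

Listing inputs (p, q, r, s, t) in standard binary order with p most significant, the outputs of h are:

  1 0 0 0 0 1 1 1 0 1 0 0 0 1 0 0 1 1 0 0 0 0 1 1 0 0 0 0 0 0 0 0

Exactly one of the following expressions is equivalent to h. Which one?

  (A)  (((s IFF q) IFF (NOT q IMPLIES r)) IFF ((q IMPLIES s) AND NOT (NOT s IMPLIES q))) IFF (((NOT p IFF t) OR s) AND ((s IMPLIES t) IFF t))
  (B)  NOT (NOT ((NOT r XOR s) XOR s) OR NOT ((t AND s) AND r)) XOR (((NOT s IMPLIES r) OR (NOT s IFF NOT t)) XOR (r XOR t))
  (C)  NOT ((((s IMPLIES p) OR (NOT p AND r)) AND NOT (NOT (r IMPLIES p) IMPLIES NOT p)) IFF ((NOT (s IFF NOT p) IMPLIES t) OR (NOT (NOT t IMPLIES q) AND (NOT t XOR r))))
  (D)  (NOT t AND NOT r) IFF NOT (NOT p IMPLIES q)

A

(B) fails at (0,0,0,0,1): the formula yields 1, h is 0.
(C) fails at (0,0,0,0,1): the formula yields 1, h is 0.
(D) fails at (0,0,0,1,0): the formula yields 1, h is 0.
(A) is the remaining candidate, and it agrees with h on all 32 inputs.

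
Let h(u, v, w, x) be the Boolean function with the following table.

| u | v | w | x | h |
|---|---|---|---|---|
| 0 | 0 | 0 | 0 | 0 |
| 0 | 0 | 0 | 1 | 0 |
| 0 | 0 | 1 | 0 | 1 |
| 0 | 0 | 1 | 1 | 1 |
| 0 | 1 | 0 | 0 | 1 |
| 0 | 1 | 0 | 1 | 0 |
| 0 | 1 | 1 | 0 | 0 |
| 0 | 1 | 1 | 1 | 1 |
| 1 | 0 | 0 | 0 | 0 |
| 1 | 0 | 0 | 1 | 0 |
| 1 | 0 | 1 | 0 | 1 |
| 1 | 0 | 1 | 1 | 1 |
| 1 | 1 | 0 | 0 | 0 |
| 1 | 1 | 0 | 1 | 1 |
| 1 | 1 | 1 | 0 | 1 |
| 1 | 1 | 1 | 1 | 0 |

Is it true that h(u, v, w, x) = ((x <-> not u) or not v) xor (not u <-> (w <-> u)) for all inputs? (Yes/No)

Yes

Check the formula against h row by row:
  u=0, v=0, w=0, x=0: formula gives 0, h = 0 ✓
  u=0, v=0, w=0, x=1: formula gives 0, h = 0 ✓
  u=0, v=0, w=1, x=0: formula gives 1, h = 1 ✓
  u=0, v=0, w=1, x=1: formula gives 1, h = 1 ✓
  …and likewise for the remaining 12 rows.
Every row agrees, so the formula is equivalent.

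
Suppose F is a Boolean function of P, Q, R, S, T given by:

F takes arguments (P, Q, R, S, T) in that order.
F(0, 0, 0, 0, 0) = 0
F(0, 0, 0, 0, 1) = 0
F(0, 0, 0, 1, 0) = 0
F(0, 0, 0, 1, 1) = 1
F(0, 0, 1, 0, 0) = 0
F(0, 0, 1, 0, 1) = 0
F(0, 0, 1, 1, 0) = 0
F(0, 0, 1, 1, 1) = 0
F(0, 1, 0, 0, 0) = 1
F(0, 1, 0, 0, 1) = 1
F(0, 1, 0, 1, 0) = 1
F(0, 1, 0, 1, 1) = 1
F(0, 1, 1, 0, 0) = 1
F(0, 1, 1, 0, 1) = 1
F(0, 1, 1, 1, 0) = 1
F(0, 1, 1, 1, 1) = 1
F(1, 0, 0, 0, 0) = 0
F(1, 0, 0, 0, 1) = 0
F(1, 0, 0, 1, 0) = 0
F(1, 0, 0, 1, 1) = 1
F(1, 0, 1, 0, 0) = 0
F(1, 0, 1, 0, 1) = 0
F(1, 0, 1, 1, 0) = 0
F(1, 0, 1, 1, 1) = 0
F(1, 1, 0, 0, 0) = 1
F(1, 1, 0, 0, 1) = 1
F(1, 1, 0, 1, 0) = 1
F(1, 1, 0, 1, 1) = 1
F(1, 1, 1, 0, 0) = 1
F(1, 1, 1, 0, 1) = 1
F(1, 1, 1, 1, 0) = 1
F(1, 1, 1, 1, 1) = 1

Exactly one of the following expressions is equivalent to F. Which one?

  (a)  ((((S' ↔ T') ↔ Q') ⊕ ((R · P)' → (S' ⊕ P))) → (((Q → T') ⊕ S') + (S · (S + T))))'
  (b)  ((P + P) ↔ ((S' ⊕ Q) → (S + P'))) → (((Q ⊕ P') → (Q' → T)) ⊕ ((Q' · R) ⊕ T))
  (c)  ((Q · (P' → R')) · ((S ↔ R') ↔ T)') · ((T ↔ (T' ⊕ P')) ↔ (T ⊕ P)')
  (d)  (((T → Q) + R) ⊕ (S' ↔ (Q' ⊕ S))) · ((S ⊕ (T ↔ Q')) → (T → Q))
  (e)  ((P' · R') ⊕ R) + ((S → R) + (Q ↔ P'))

d

(a) disagrees with F on (0,0,0,0,1) (formula → 1, table → 0); rule it out.
(b) disagrees with F on (0,0,0,0,0) (formula → 1, table → 0); rule it out.
(c) disagrees with F on (0,0,0,1,1) (formula → 0, table → 1); rule it out.
(e) disagrees with F on (0,0,0,0,0) (formula → 1, table → 0); rule it out.
That leaves (d). Evaluating it on every row reproduces the table of F exactly.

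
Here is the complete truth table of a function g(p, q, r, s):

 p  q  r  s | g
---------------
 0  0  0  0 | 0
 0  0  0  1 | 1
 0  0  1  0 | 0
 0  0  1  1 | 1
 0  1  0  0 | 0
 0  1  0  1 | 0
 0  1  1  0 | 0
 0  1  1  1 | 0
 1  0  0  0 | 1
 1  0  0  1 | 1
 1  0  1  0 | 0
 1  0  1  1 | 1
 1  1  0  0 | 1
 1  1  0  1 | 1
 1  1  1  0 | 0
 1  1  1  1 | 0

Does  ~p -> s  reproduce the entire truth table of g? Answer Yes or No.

Test each input against both g and the formula:
  p=0, q=0, r=0, s=0: formula gives 0, g = 0 ✓
  p=0, q=0, r=0, s=1: formula gives 1, g = 1 ✓
  p=0, q=0, r=1, s=0: formula gives 0, g = 0 ✓
  p=0, q=0, r=1, s=1: formula gives 1, g = 1 ✓
  …
  p=0, q=1, r=0, s=1: formula gives 1, but g = 0 ✗
Row (0,1,0,1) is a counterexample, so the formula is not equivalent to g.

No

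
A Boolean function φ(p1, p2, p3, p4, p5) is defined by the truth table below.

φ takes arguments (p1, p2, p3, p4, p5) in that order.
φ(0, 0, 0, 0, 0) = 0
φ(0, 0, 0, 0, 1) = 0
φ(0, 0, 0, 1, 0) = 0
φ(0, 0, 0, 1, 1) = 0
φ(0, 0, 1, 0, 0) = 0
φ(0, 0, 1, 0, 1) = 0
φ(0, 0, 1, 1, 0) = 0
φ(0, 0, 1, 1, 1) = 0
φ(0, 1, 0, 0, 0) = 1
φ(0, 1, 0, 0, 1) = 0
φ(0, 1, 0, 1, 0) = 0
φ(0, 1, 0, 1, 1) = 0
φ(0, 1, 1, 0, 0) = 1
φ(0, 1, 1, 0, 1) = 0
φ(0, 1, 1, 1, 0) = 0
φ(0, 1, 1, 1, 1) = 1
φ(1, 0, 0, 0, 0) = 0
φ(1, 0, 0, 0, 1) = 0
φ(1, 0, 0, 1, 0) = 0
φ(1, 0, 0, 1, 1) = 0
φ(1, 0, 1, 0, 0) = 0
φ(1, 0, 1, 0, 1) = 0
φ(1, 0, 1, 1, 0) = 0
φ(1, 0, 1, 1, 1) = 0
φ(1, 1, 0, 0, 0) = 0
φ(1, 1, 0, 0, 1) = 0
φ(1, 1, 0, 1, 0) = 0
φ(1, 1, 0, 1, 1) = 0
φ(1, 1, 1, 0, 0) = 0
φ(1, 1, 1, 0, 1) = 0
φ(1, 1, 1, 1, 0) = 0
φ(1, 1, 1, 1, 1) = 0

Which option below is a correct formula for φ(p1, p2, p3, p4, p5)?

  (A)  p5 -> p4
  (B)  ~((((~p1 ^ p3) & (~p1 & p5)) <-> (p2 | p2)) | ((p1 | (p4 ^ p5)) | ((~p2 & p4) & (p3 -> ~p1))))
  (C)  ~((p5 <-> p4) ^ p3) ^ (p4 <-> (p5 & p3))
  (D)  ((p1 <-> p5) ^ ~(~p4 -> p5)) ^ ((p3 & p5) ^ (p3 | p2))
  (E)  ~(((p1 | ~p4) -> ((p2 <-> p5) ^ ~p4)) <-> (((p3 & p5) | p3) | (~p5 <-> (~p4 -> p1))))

B

(A) disagrees with φ on (0,0,0,0,0) (formula → 1, table → 0); rule it out.
(C) disagrees with φ on (0,0,0,0,0) (formula → 1, table → 0); rule it out.
(D) disagrees with φ on (0,0,0,1,0) (formula → 1, table → 0); rule it out.
(E) disagrees with φ on (0,0,0,1,1) (formula → 1, table → 0); rule it out.
Only (B) survives; checking it on all 32 rows confirms it matches φ.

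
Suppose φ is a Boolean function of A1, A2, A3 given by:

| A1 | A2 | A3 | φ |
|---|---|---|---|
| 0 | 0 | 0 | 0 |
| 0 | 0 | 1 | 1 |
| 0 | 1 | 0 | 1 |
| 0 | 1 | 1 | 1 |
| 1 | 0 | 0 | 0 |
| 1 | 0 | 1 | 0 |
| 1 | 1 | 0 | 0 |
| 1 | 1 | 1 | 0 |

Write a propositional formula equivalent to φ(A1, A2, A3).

The 1-rows are (0,0,1), (0,1,0), (0,1,1). Each contributes one minterm — ¬A1·¬A2·A3; ¬A1·A2·¬A3; ¬A1·A2·A3 — and their disjunction is a sum-of-products form of φ.

φ(A1, A2, A3) = (((¬A1 ∧ ¬A2) ∧ A3) ∨ ((¬A1 ∧ A2) ∧ ¬A3)) ∨ ((¬A1 ∧ A2) ∧ A3)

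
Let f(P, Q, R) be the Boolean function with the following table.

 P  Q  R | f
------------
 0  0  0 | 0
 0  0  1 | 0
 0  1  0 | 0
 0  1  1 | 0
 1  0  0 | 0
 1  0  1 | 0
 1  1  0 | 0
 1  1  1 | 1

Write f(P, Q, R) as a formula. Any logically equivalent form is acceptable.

f(P, Q, R) = (P ∧ Q) ∧ R

The output is 1 only when every input is 1 — the AND of all inputs.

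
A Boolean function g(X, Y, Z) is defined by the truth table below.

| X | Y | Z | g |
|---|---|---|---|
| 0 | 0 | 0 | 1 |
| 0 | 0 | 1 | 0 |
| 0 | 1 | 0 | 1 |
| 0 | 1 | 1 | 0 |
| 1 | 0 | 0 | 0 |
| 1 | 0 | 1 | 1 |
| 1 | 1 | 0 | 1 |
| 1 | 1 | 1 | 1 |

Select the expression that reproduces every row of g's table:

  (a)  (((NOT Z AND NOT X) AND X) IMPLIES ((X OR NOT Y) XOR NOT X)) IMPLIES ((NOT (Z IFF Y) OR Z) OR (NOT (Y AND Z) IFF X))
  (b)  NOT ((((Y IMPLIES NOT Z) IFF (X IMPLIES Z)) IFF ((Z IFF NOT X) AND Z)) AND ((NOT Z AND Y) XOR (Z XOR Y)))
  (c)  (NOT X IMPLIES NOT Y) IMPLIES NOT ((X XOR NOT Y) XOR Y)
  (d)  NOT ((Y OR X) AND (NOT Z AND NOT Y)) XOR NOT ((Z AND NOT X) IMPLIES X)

(a) disagrees with g on (0,0,0) (formula → 0, table → 1); rule it out.
(b) disagrees with g on (0,1,1) (formula → 1, table → 0); rule it out.
(c) disagrees with g on (0,0,0) (formula → 0, table → 1); rule it out.
Only (d) survives; checking it on all 8 rows confirms it matches g.

d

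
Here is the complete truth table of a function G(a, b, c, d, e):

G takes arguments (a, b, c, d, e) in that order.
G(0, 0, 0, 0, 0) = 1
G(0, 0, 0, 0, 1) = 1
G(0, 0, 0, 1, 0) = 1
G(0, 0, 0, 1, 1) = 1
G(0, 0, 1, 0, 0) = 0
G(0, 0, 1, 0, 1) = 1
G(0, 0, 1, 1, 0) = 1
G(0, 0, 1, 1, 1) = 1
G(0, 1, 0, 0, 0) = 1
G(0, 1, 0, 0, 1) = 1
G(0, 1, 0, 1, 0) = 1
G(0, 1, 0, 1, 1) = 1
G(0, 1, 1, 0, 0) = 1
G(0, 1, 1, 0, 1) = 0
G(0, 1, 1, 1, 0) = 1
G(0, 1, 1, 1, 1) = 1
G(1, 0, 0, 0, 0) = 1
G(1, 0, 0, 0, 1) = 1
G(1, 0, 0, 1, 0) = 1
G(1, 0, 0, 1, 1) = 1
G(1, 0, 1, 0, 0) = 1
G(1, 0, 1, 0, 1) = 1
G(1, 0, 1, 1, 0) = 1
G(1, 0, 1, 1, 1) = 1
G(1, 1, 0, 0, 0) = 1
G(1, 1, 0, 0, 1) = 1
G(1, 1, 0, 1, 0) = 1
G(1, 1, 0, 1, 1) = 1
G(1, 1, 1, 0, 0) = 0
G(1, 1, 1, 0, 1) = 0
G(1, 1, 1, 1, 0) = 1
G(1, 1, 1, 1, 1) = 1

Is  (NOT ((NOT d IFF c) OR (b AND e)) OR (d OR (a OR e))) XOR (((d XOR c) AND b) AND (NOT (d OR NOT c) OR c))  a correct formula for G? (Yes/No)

Yes

Check the formula against G row by row:
  a=0, b=0, c=0, d=0, e=0: formula gives 1, G = 1 ✓
  a=0, b=0, c=0, d=0, e=1: formula gives 1, G = 1 ✓
  a=0, b=0, c=0, d=1, e=0: formula gives 1, G = 1 ✓
  a=0, b=0, c=0, d=1, e=1: formula gives 1, G = 1 ✓
  …and likewise for the remaining 28 rows.
Every row agrees, so the formula is equivalent.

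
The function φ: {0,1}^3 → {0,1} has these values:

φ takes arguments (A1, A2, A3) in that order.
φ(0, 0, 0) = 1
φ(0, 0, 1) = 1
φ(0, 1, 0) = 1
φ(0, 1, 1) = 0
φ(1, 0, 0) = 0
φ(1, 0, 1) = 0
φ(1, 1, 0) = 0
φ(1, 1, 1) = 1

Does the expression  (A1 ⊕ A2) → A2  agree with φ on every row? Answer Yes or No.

No

Test each input against both φ and the formula:
  A1=0, A2=0, A3=0: formula gives 1, φ = 1 ✓
  A1=0, A2=0, A3=1: formula gives 1, φ = 1 ✓
  A1=0, A2=1, A3=0: formula gives 1, φ = 1 ✓
  A1=0, A2=1, A3=1: formula gives 1, but φ = 0 ✗
A single disagreement suffices: at (0,1,1) they differ, so the formula does not compute φ.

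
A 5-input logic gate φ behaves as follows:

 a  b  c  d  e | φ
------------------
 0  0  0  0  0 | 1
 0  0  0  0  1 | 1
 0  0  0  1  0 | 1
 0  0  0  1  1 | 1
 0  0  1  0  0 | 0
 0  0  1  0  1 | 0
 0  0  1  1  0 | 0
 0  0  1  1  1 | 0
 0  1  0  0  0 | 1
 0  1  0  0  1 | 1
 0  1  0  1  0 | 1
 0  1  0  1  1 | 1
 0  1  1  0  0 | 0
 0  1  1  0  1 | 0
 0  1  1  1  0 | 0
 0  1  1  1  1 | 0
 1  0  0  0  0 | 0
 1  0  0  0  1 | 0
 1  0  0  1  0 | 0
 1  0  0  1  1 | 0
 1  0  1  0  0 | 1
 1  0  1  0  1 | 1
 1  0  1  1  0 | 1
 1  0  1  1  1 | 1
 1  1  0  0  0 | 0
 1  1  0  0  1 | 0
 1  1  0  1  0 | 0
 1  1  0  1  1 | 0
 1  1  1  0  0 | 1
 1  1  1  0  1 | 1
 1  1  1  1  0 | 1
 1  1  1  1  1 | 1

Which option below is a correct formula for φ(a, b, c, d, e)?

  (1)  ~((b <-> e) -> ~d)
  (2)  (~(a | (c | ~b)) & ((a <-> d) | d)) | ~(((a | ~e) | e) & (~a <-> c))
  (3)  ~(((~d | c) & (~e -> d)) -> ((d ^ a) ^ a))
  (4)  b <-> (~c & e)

(1): at (0,0,0,0,0) it gives 0, but φ = 1 — eliminated.
(3): at (0,0,0,0,0) it gives 0, but φ = 1 — eliminated.
(4): at (0,0,0,0,1) it gives 0, but φ = 1 — eliminated.
Only (2) survives; checking it on all 32 rows confirms it matches φ.

2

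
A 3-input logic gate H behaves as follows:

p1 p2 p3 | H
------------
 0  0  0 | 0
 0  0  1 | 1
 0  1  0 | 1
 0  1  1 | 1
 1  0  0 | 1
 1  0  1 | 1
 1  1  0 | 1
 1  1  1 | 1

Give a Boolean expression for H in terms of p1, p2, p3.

H(p1, p2, p3) = (p1 + p2) + p3

The output is 1 whenever at least one input is 1 — the OR of all inputs.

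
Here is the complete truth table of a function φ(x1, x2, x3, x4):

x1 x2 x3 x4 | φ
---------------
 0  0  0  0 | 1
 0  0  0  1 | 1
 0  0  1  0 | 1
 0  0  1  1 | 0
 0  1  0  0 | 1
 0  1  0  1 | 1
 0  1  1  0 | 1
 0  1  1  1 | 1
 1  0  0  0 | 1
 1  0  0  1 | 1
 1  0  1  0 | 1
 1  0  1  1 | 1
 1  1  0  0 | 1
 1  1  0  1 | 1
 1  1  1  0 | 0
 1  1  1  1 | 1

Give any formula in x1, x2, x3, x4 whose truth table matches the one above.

There are just 2 zero rows: (0,0,1,1), (1,1,1,0). Their minterms are ¬x1·¬x2·x3·x4, x1·x2·x3·¬x4; the OR of those covers precisely the 0-outputs, and negating it yields φ.

φ(x1, x2, x3, x4) = not ((((not x1 and not x2) and x3) and x4) or (((x1 and x2) and x3) and not x4))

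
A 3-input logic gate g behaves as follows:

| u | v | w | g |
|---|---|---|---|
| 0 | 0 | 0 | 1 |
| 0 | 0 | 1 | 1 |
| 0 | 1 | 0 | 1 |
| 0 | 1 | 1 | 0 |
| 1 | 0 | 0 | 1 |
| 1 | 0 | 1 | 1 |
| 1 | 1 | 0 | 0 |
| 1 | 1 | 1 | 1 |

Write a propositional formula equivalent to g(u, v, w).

g is 0 on only 2 rows — (0,1,1), (1,1,0). Writing each as a minterm (¬u·v·w, u·v·¬w) and OR-ing them characterizes exactly where g=0, so g is the negation of that disjunction.

g(u, v, w) = ¬(((¬u ∧ v) ∧ w) ∨ ((u ∧ v) ∧ ¬w))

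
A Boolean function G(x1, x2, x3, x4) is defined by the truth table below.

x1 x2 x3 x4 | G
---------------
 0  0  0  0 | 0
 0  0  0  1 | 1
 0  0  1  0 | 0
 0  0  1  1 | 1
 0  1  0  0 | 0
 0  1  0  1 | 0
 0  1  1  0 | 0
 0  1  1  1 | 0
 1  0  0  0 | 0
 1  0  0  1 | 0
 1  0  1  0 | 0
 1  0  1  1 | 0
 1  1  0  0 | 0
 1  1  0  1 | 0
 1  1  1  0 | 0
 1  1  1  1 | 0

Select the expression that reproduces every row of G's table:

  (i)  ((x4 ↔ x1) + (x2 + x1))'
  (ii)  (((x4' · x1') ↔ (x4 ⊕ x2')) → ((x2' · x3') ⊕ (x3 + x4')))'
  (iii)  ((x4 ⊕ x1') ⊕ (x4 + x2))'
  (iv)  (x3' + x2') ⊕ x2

(ii) disagrees with G on (0,0,0,0) (formula → 1, table → 0); rule it out.
(iii) disagrees with G on (0,0,0,1) (formula → 0, table → 1); rule it out.
(iv) disagrees with G on (0,0,0,0) (formula → 1, table → 0); rule it out.
(i) is the remaining candidate, and it agrees with G on all 16 inputs.

i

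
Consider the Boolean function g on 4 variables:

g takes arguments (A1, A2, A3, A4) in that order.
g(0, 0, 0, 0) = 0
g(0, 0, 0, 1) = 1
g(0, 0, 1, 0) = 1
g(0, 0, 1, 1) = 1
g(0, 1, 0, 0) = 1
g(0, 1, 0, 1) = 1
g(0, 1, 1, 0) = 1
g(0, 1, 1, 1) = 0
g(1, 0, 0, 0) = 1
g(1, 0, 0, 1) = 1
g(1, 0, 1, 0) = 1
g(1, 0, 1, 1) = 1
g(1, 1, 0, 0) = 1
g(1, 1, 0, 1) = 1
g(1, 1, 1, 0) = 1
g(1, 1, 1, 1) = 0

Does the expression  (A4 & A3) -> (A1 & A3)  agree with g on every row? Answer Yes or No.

No

Evaluate (A4 & A3) -> (A1 & A3) on each row and compare to g:
  A1=0, A2=0, A3=0, A4=0: formula gives 1, but g = 0 ✗
A single disagreement suffices: at (0,0,0,0) they differ, so the formula does not compute g.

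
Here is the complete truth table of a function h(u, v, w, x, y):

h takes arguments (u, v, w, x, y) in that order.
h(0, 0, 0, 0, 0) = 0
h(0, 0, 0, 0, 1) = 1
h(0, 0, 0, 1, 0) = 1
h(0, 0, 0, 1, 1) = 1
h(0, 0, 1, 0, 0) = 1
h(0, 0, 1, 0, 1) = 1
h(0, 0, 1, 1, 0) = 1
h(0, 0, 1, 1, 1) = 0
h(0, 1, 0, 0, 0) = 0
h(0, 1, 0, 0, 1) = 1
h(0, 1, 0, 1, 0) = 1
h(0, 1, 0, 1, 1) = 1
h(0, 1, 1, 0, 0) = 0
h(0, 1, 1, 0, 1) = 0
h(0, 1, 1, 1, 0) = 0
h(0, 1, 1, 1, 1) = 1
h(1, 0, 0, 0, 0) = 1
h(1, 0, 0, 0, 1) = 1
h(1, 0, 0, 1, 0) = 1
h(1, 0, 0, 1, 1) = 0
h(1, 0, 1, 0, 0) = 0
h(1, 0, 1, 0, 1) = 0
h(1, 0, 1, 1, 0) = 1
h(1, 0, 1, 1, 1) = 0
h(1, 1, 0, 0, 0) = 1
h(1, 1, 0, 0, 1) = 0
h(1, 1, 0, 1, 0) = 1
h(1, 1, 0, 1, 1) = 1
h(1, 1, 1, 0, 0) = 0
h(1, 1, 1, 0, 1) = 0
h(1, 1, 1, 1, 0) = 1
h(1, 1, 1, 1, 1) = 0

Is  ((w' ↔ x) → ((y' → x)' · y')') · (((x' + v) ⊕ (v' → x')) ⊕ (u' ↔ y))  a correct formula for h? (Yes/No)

No

Check the formula against h row by row:
  u=0, v=0, w=0, x=0, y=0: formula gives 0, h = 0 ✓
  u=0, v=0, w=0, x=0, y=1: formula gives 1, h = 1 ✓
  u=0, v=0, w=0, x=1, y=0: formula gives 0, but h = 1 ✗
Row (0,0,0,1,0) is a counterexample, so the formula is not equivalent to h.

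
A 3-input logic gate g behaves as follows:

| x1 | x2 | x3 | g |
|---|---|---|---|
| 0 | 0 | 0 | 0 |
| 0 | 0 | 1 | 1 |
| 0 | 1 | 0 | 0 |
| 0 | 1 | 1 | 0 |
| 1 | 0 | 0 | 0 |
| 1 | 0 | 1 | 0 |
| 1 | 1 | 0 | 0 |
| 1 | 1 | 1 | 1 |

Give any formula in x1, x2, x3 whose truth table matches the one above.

g(x1, x2, x3) = ((NOT x1 AND NOT x2) AND x3) OR ((x1 AND x2) AND x3)

Collect the rows where g=1 — (0,0,1), (1,1,1) — and write one minterm per row: ¬x1·¬x2·x3, x1·x2·x3. Their union (logical OR) reproduces the table exactly.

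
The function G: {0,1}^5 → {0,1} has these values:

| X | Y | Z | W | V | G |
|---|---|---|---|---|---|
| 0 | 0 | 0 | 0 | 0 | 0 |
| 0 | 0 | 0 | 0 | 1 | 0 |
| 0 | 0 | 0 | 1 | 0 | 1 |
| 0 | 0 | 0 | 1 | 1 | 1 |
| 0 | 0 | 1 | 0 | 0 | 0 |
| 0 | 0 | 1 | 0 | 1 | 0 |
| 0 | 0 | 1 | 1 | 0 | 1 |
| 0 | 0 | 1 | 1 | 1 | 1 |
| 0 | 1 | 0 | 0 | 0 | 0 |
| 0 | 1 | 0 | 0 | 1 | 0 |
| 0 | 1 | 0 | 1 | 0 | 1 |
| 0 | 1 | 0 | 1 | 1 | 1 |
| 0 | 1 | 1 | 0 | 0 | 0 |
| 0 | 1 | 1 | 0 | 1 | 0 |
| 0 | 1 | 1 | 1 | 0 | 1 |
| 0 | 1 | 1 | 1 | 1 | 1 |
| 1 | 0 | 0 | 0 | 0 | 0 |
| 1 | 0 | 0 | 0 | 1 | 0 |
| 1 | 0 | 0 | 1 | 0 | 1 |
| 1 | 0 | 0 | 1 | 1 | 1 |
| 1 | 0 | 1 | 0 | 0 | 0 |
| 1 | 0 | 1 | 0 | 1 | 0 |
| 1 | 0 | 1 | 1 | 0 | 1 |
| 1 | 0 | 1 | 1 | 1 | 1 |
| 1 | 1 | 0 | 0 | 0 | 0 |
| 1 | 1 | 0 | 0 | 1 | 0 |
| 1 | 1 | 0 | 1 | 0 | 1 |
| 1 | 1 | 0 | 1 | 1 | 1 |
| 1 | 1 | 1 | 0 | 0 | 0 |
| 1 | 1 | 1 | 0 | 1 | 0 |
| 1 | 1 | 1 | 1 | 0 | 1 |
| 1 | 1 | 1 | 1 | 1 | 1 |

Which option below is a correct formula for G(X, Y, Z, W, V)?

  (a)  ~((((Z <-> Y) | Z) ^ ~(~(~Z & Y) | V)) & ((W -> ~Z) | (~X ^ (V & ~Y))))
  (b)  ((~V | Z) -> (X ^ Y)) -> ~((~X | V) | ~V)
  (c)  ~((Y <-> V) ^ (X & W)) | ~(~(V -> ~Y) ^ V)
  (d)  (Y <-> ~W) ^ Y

(a) disagrees with G on (0,0,0,1,0) (formula → 0, table → 1); rule it out.
(b) disagrees with G on (0,0,0,0,0) (formula → 1, table → 0); rule it out.
(c) disagrees with G on (0,0,0,0,0) (formula → 1, table → 0); rule it out.
That leaves (d). Evaluating it on every row reproduces the table of G exactly.

d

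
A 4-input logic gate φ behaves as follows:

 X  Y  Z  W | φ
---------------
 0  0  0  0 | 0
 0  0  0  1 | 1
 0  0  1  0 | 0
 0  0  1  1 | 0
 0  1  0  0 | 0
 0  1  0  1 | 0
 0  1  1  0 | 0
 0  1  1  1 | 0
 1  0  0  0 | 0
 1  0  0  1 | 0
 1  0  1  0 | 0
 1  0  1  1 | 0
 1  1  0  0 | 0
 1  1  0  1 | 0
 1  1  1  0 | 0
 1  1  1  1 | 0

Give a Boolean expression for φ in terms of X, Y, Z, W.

φ(X, Y, Z, W) = ((¬X ∧ ¬Y) ∧ ¬Z) ∧ W

Only row (0,0,0,1) gives 1. That row's minterm ¬X·¬Y·¬Z·W is φ directly.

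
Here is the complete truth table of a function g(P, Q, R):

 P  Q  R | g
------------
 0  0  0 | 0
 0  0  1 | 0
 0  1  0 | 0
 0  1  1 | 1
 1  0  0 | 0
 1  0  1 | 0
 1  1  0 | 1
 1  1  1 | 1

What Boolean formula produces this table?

g(P, Q, R) = (((¬P ∧ Q) ∧ R) ∨ ((P ∧ Q) ∧ ¬R)) ∨ ((P ∧ Q) ∧ R)

The 1-rows are (0,1,1), (1,1,0), (1,1,1). Each contributes one minterm — ¬P·Q·R; P·Q·¬R; P·Q·R — and their disjunction is a sum-of-products form of g.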